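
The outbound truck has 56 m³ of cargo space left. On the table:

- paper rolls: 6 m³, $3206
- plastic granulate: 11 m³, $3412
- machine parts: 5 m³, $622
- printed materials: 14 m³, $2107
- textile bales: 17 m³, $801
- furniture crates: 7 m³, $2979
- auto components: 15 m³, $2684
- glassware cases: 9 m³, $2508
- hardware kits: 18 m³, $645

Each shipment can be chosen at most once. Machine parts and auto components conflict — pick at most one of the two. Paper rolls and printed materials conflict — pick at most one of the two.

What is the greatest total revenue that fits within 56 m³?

14789

Density check — paper rolls 534.33, furniture crates 425.57, plastic granulate 310.18 are the best per m³.
Paper rolls + plastic granulate + furniture crates + auto components + glassware cases uses 48 of the 56 m³ and totals 14789.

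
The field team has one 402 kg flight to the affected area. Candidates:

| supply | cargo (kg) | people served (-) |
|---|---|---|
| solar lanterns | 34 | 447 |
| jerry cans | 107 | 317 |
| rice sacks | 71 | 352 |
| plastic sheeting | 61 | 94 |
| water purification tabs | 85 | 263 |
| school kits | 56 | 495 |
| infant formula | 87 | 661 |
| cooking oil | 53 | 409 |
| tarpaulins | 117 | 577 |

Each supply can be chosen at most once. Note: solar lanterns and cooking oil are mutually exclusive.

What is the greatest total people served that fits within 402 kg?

By people served per kg: solar lanterns 13.15, school kits 8.84, cooking oil 7.72 lead.
Solar lanterns + rice sacks + school kits + infant formula + tarpaulins uses 365 of the 402 kg and totals 2532.

2532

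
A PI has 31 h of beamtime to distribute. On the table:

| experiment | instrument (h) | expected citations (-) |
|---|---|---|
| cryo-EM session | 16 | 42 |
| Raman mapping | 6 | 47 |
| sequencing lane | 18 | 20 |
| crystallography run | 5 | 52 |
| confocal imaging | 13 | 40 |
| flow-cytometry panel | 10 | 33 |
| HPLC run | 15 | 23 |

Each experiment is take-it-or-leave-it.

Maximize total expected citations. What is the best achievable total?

141

Greedy by ratio would take Raman mapping + crystallography run + flow-cytometry panel: 21 h used, total 132.
Dropping flow-cytometry panel frees 10 h; slotting in cryo-EM session (16 h) lifts the total to 141 at 27 h.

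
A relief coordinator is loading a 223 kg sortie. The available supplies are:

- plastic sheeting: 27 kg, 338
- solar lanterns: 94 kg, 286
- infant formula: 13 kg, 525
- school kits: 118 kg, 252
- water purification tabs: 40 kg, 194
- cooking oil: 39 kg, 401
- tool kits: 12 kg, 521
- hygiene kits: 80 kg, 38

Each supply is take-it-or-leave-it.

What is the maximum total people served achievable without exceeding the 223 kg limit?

Filling by ratio: plastic sheeting + infant formula + water purification tabs + cooking oil + tool kits + hygiene kits for 2017, with 12 kg left unused.
Replace water purification tabs and hygiene kits with solar lanterns: the trade gains 54 net, giving 2071 at 185 kg.
Next best is plastic sheeting + infant formula + school kits + cooking oil + tool kits at 2037 (209 kg) — short by 34.

2071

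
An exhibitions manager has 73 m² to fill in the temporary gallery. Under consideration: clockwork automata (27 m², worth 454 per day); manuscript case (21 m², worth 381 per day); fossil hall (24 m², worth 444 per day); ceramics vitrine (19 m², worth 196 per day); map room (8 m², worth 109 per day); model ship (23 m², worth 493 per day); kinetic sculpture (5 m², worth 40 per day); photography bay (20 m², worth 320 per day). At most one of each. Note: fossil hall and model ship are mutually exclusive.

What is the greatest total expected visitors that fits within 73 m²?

1328

Taking clockwork automata + manuscript case + model ship: 71 m² used, 1328 in expected visitors.
Runner-up manuscript case + map room + model ship + photography bay tops out at 1303.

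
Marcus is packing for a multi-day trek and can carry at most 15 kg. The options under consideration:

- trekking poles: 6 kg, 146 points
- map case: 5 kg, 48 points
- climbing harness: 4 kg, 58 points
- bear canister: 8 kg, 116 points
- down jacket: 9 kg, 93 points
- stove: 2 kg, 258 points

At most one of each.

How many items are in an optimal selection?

Best achievable utility is 462.
One optimal bundle: trekking poles + climbing harness + stove (12 kg).
All optima have 3 items.

3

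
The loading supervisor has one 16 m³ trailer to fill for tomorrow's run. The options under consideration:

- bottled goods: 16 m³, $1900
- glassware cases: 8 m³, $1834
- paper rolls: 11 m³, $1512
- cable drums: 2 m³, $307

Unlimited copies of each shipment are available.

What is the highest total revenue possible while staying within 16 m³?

By revenue per m³: glassware cases 229.25, cable drums 153.50, paper rolls 137.45, bottled goods 118.75 lead.
Taking 2×glassware cases: 16 m³ used, 3668 in revenue.
Every other selection either busts 16 m³ or fails to beat 3668.

3668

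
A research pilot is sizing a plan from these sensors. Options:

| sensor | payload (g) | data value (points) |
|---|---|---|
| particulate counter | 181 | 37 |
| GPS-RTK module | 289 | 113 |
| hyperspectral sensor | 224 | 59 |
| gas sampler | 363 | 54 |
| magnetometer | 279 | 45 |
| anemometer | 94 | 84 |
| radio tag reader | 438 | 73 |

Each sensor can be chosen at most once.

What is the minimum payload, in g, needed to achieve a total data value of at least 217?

Need the lightest bundle worth ≥ 217.
particulate counter + GPS-RTK module + anemometer: 234 data value at 564 g.
Below 564 g the best achievable stays under 217.

564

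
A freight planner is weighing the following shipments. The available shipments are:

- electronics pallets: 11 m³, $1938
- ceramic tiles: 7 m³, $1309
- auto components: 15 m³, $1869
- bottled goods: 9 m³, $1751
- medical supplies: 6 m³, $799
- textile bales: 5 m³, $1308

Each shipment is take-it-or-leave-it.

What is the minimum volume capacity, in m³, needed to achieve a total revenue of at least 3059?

Minimise m³ subject to total revenue ≥ 3059.
Taking bottled goods + textile bales gives 3059 (≥ 3059) for 14 m³.
No combination under 14 m³ hits 3059.

14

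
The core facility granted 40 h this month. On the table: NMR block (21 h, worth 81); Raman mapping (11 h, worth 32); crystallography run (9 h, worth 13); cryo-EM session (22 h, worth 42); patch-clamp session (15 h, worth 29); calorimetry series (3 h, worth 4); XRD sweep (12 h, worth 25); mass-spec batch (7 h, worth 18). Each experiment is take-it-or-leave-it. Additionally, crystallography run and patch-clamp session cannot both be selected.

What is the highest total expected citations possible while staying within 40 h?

131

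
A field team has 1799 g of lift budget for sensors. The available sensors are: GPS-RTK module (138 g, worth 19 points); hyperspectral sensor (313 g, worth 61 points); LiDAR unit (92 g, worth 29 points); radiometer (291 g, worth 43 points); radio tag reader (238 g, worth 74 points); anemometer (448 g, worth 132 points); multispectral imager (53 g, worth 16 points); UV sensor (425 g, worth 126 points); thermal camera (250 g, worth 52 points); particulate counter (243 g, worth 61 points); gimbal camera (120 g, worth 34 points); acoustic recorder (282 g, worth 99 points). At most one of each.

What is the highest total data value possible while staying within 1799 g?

537

The ratio heuristic lands on GPS-RTK module + LiDAR unit + radio tag reader + anemometer + multispectral imager + UV sensor + gimbal camera + acoustic recorder (529) but leaves 3 g idle.
Replace GPS-RTK module and gimbal camera with particulate counter: the trade gains 8 net, giving 537 at 1781 g.
The closest alternative, GPS-RTK module + LiDAR unit + radio tag reader + anemometer + multispectral imager + UV sensor + gimbal camera + acoustic recorder, reaches only 529.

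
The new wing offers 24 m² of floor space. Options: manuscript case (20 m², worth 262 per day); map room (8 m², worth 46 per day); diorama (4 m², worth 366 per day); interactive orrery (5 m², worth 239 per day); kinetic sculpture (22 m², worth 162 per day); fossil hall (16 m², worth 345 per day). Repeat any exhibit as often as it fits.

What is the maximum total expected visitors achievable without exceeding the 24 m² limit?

2196

Taking 6×diorama: 24 m² used, 2196 in expected visitors.
No other feasible combination exceeds 2196.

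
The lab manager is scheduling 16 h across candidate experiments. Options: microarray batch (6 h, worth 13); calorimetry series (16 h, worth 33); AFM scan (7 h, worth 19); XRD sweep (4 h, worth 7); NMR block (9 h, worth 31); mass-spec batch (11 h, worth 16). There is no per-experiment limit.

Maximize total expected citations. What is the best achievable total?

50

Ranking by ratio (expected citations/h): NMR block 3.44, AFM scan 2.71, microarray batch 2.17.
Taking AFM scan + NMR block: 16 h used, 50 in expected citations.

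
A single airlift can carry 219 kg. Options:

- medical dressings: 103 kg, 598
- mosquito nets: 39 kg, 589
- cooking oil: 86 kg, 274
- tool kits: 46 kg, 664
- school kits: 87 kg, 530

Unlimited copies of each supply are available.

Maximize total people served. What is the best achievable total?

Greedy by ratio would take 5×mosquito nets: 195 kg used, total 2945.
Dropping 3×mosquito nets frees 117 kg; slotting in 3×tool kits (138 kg) lifts the total to 3170 at 216 kg.

3170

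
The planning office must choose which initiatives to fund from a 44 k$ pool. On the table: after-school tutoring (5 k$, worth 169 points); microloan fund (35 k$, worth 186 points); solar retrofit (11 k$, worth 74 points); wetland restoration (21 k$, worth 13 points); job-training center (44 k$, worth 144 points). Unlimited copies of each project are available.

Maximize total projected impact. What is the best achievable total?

Best packing: 8×after-school tutoring — 40 k$, 1352 total.
Every other selection either busts 44 k$ or fails to beat 1352.

1352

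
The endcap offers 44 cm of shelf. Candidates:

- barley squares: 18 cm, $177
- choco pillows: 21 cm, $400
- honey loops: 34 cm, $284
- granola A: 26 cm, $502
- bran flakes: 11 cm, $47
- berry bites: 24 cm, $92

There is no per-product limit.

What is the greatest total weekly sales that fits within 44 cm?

Ranking by ratio (weekly sales/cm): granola A 19.31, choco pillows 19.05, barley squares 9.83.
Greedy by ratio would take barley squares + granola A: 44 cm used, total 679.
Dropping barley squares and granola A frees 44 cm; slotting in 2×choco pillows (42 cm) lifts the total to 800 at 42 cm.
Every other selection either busts 44 cm or fails to beat 800.

800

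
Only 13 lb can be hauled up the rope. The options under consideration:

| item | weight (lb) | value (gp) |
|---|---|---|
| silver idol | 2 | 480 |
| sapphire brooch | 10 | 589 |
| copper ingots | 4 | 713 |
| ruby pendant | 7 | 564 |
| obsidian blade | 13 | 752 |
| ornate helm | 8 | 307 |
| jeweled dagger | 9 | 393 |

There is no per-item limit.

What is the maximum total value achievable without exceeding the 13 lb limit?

Density check — silver idol 240.00, copper ingots 178.25, ruby pendant 80.57 are the best per lb.
Taking 6×silver idol: 12 lb used, 2880 in value.
That's the maximum — no swap from here does better than 2880.

2880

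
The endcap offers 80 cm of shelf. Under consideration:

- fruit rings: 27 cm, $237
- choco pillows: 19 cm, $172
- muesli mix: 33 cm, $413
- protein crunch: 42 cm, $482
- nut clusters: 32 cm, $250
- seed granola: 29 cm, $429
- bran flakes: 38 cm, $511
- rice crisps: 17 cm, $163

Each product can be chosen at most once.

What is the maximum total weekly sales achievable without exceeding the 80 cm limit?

Taking the top-ratio products first gives seed granola + bran flakes for 940 (67 cm).
Replace bran flakes with muesli mix + rice crisps: the trade gains 65 net, giving 1005 at 79 cm.

1005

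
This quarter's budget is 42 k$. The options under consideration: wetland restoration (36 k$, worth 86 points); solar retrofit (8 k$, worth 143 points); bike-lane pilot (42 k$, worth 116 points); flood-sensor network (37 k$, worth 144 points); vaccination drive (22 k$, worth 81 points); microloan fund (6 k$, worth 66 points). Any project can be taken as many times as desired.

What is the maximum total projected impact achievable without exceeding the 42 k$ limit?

Density check — solar retrofit 17.88, microloan fund 11.00, flood-sensor network 3.89, vaccination drive 3.68 are the best per k$.
The ratio ordering already packs tightly: 5×solar retrofit, 40 k$, 715.

715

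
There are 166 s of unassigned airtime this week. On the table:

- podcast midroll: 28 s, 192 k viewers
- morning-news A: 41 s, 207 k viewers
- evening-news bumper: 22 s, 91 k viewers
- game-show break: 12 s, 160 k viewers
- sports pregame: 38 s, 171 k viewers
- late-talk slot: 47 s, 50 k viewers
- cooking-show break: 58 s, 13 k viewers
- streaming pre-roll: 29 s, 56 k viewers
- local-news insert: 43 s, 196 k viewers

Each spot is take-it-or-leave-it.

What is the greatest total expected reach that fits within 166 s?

926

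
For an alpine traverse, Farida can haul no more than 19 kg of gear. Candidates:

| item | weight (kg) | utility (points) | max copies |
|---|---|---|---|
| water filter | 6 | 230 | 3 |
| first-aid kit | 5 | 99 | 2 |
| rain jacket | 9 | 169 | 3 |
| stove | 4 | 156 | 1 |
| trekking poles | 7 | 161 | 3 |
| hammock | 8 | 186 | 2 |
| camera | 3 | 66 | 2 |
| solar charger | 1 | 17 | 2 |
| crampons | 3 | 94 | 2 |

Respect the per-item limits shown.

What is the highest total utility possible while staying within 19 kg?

710

Taking 2×water filter + stove + crampons: 19 kg used, 710 in utility.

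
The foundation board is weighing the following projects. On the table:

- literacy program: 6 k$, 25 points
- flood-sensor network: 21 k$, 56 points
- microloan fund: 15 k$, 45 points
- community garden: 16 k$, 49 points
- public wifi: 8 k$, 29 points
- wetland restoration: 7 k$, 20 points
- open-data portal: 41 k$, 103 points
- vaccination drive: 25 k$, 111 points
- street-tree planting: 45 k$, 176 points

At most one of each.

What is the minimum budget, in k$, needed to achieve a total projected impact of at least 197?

51

Need the lightest bundle worth ≥ 197.
literacy program + street-tree planting: 201 projected impact at 51 k$.
No combination under 51 k$ hits 197.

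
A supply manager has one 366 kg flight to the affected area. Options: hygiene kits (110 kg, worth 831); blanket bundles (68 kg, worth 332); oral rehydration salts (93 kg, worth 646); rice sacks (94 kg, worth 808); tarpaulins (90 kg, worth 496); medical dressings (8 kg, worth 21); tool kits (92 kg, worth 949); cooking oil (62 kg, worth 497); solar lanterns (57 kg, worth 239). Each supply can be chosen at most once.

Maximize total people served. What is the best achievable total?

3106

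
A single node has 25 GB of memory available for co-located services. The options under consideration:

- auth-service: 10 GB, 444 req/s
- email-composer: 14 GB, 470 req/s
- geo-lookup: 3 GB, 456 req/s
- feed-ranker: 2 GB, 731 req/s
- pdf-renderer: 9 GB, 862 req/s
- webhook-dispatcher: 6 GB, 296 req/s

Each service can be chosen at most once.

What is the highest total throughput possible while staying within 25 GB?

Ranking by ratio (throughput/GB): feed-ranker 365.50, geo-lookup 152.00, pdf-renderer 95.78.
Filling by ratio: geo-lookup + feed-ranker + pdf-renderer + webhook-dispatcher for 2345, with 5 GB left unused.
Replace webhook-dispatcher with auth-service: the trade gains 148 net, giving 2493 at 24 GB.
Runner-up geo-lookup + feed-ranker + pdf-renderer + webhook-dispatcher tops out at 2345.

2493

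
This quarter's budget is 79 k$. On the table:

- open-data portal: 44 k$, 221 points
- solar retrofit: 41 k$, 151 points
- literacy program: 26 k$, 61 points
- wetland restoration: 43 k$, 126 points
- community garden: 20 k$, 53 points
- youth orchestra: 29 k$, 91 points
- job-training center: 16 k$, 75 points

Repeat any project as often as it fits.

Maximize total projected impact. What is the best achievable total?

371

Open-data portal + 2×job-training center uses 76 of the 79 k$ and totals 371.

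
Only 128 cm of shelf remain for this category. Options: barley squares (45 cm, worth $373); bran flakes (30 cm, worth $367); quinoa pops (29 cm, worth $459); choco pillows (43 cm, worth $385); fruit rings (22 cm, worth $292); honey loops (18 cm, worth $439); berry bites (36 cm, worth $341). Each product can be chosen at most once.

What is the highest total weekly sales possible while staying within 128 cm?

Greedy by ratio would take bran flakes + quinoa pops + fruit rings + honey loops: 99 cm used, total 1557.
The 22 cm tied up in fruit rings is better spent on choco pillows — total rises to 1650 (120 cm).
Runner-up barley squares + bran flakes + quinoa pops + honey loops tops out at 1638.

1650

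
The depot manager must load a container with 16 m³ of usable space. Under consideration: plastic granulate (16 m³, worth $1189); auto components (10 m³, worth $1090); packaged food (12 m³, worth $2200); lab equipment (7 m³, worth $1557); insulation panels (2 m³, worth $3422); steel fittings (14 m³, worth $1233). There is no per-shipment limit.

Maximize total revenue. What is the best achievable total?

27376

Best packing: 8×insulation panels — 16 m³, 27376 total.
That's the maximum — no swap from here does better than 27376.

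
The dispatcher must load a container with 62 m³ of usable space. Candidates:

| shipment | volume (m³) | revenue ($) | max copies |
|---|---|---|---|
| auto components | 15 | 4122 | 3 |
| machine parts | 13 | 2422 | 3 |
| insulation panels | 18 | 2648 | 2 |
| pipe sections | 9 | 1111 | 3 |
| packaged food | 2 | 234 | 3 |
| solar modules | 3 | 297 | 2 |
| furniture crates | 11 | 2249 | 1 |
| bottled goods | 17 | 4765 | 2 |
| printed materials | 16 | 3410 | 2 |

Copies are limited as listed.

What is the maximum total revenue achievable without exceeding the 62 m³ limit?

Density check — bottled goods 280.29, auto components 274.80, printed materials 213.12 are the best per m³.
Taking the top-ratio shipments first gives auto components + packaged food + furniture crates + 2×bottled goods for 16135 (62 m³).
The 30 m³ tied up in packaged food and furniture crates and bottled goods is better spent on 2×auto components — total rises to 17131 (62 m³).
Every other selection either busts 62 m³ or exceeds an availability limit or fails to beat 17131.

17131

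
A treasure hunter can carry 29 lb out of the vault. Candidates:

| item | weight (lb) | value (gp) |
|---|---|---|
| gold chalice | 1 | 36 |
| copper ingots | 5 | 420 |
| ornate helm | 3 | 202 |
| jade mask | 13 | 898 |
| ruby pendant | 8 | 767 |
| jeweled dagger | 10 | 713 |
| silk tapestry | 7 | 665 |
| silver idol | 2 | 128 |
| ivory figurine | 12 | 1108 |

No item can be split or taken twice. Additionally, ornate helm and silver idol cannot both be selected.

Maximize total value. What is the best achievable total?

2668

Taking ruby pendant + silk tapestry + silver idol + ivory figurine: 29 lb used, 2668 in value.
An exhaustive check of the 512 subsets confirms 2668.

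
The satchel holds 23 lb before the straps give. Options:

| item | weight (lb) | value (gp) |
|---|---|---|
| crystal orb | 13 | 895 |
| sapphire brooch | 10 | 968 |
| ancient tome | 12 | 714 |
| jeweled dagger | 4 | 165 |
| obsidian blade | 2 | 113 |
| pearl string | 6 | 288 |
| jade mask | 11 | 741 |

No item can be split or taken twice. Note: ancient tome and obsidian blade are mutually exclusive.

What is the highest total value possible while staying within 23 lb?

1863

Taking crystal orb + sapphire brooch: 23 lb used, 1863 in value.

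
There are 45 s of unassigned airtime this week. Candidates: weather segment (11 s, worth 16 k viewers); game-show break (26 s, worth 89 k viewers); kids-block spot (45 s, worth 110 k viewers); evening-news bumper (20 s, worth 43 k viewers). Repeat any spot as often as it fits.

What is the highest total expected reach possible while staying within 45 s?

110

Ranking by ratio (expected reach/s): game-show break 3.42, kids-block spot 2.44, evening-news bumper 2.15.
The ratio heuristic lands on weather segment + game-show break (105) but leaves 8 s idle.
The 37 s tied up in weather segment and game-show break is better spent on kids-block spot — total rises to 110 (45 s).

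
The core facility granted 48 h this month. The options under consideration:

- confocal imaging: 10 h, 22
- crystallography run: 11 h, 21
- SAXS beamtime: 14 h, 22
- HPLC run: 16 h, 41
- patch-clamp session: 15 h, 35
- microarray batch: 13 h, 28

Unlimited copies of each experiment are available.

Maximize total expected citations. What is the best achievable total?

123

3×HPLC run uses 48 of the 48 h and totals 123.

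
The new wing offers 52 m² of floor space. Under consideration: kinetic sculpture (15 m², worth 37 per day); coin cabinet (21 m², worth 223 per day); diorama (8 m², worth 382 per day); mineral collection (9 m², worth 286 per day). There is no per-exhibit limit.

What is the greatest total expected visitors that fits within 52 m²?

The ratio ordering already packs tightly: 6×diorama, 48 m², 2292.
Nothing else within 52 m² beats 2292.

2292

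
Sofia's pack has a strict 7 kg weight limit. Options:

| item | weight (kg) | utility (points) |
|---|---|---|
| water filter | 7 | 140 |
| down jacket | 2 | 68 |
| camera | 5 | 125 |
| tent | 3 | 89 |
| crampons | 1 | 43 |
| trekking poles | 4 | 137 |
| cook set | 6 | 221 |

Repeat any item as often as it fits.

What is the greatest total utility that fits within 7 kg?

By utility per kg: crampons 43.00, cook set 36.83, trekking poles 34.25 lead.
Best packing: 7×crampons — 7 kg, 301 total.
That's the maximum — no swap from here does better than 301.

301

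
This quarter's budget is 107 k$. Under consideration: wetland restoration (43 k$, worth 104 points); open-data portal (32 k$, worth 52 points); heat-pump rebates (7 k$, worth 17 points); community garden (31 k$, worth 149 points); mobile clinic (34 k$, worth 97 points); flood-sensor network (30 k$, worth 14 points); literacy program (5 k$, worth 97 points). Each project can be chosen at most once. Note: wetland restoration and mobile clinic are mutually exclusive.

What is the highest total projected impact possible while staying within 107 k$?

395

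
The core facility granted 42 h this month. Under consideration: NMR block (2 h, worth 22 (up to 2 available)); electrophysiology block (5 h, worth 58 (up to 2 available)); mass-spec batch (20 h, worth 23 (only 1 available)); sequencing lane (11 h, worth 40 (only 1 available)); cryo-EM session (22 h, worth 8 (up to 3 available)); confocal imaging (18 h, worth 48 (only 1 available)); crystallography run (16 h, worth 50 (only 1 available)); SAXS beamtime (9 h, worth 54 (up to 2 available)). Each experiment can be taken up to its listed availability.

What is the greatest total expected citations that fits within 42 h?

286

By expected citations per h: electrophysiology block 11.60, NMR block 11.00, SAXS beamtime 6.00 lead.
Greedy by ratio would take 2×NMR block + 2×electrophysiology block + 2×SAXS beamtime: 32 h used, total 268.
The 2 h tied up in NMR block is better spent on sequencing lane — total rises to 286 (41 h).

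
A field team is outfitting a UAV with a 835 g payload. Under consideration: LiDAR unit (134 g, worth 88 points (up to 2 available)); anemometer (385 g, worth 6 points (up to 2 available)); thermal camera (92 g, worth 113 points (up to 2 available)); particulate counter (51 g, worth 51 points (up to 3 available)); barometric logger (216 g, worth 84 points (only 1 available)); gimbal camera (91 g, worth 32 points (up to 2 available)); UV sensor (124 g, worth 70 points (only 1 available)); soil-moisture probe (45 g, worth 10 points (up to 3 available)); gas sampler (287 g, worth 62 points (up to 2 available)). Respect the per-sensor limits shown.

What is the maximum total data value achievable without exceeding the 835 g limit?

657

Ranking by ratio (data value/g): thermal camera 1.23, particulate counter 1.00, LiDAR unit 0.66, UV sensor 0.56.
The ratio ordering already packs tightly: 2×LiDAR unit + 2×thermal camera + 3×particulate counter + gimbal camera + UV sensor, 820 g, 657.
The spare 15 g is too small for any remaining sensor, and no exchange beats 657.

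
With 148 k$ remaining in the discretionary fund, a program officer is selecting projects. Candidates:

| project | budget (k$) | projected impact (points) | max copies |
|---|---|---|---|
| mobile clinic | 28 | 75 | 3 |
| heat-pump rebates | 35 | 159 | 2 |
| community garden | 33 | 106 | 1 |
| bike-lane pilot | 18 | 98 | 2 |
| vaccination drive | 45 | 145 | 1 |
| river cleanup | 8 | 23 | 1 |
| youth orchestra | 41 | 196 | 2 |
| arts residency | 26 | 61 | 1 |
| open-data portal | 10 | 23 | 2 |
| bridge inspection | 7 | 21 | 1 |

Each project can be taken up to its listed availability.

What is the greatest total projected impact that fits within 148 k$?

Greedy by ratio would take 2×bike-lane pilot + river cleanup + 2×youth orchestra + open-data portal + bridge inspection: 143 k$ used, total 655.
A better packing is 2×heat-pump rebates + 2×bike-lane pilot + youth orchestra: 147 k$, total 710.
That's the maximum — no swap from here does better than 710.

710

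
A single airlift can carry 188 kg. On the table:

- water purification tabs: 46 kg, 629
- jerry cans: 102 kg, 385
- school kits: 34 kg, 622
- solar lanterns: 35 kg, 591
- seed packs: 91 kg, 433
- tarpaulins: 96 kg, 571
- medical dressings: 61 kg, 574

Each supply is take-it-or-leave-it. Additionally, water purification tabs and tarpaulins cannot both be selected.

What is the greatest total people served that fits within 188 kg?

2416

The ratio ordering already packs tightly: water purification tabs + school kits + solar lanterns + medical dressings, 176 kg, 2416.
Every other selection either busts 188 kg or breaks a pairing rule or fails to beat 2416.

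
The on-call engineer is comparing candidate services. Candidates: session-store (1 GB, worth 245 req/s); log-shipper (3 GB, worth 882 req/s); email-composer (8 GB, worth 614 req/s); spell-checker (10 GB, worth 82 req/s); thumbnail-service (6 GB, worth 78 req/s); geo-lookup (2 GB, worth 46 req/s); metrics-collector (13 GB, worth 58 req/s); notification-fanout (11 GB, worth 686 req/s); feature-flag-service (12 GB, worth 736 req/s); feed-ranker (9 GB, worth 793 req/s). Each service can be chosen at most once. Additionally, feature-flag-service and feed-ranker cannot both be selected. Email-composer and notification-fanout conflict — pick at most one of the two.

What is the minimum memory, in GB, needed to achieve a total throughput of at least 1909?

Look for the lowest-memory combination reaching 1909.
session-store + log-shipper + feed-ranker reaches 1920 using 13 GB.
No combination under 13 GB hits 1909.

13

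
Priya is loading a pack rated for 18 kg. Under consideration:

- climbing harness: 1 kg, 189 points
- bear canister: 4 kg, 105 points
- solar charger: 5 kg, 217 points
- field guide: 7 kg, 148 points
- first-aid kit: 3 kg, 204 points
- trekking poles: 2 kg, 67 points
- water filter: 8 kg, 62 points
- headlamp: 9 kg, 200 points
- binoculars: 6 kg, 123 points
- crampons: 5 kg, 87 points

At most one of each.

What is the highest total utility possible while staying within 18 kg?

825

Filling by ratio: climbing harness + bear canister + solar charger + first-aid kit + trekking poles for 782, with 3 kg left unused.
Dropping bear canister frees 4 kg; slotting in field guide (7 kg) lifts the total to 825 at 18 kg.
Every other selection either busts 18 kg or fails to beat 825.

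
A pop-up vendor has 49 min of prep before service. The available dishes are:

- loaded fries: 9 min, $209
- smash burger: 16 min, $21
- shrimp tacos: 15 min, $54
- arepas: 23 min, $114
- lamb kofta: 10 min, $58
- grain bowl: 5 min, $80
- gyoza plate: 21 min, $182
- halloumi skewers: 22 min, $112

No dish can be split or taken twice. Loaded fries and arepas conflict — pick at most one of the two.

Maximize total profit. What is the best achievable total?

529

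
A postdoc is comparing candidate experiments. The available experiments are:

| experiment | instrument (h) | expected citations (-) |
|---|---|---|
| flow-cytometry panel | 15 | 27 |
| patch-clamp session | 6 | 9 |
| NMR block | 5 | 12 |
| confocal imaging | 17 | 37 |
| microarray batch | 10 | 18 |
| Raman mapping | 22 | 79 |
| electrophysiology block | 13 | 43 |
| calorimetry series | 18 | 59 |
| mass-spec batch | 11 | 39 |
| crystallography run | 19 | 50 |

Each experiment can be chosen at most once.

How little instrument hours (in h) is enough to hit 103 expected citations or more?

33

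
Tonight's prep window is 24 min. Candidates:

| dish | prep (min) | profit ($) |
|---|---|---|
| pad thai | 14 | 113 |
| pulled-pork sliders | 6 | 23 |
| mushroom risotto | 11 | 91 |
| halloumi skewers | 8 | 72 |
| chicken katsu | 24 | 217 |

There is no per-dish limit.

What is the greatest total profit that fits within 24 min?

Chicken katsu uses 24 of the 24 min and totals 217.
Every other selection either busts 24 min or fails to beat 217.

217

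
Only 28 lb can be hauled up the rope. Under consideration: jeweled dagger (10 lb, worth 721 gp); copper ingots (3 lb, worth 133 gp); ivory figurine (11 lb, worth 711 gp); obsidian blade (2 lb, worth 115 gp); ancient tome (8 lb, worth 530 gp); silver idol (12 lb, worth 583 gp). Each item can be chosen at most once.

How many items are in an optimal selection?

4

The maximum value within 28 lb is 1680.
One optimal bundle: jeweled dagger + copper ingots + ivory figurine + obsidian blade (26 lb).
Every optimal selection uses 4 items.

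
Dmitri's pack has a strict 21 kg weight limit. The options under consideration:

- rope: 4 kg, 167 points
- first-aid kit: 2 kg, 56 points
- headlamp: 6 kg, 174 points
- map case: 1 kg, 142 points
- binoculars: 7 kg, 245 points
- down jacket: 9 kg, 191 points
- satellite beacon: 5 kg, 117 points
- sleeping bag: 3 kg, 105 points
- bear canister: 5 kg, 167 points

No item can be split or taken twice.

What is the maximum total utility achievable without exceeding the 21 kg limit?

Taking the top-ratio items first gives rope + map case + binoculars + sleeping bag + bear canister for 826 (20 kg).
Replace bear canister with headlamp: the trade gains 7 net, giving 833 at 21 kg.

833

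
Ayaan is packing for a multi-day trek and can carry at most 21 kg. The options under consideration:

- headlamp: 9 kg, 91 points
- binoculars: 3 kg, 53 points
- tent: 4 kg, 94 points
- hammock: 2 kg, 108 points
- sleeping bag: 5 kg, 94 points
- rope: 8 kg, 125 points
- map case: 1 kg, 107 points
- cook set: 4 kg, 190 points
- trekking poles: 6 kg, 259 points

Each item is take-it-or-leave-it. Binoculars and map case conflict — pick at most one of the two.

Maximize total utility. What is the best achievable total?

789

Best packing: hammock + rope + map case + cook set + trekking poles — 21 kg, 789 total.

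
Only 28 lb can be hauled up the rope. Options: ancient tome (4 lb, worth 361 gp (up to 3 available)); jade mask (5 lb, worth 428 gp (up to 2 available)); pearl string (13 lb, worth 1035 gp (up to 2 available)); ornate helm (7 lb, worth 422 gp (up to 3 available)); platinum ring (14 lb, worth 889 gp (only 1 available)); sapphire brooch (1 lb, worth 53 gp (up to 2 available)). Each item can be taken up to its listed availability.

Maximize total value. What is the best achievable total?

2305

Greedy by ratio would take 3×ancient tome + 2×jade mask + 2×sapphire brooch: 24 lb used, total 2045.
The 9 lb tied up in 2×ancient tome and sapphire brooch is better spent on pearl string — total rises to 2305 (28 lb).
No other feasible combination exceeds 2305.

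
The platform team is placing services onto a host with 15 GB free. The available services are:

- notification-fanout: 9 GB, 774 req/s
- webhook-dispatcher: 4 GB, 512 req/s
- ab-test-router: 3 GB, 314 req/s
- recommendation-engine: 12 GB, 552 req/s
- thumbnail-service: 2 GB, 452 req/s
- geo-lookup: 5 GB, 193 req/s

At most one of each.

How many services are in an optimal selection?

3

Optimal total is 1738.
notification-fanout + webhook-dispatcher + thumbnail-service hits 1738 at 15 GB.
Any selection reaching 1738 contains exactly 3 services.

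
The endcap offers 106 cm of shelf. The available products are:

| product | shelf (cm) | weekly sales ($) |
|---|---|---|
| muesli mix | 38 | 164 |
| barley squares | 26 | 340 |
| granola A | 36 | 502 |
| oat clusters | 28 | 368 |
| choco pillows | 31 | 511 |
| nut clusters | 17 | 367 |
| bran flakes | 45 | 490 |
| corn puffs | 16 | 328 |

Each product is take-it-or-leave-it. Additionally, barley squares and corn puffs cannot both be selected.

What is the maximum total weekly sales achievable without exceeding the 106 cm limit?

1708

Granola A + choco pillows + nut clusters + corn puffs uses 100 of the 106 cm and totals 1708.
Next best is barley squares + oat clusters + choco pillows + nut clusters at 1586 (102 cm) — short by 122.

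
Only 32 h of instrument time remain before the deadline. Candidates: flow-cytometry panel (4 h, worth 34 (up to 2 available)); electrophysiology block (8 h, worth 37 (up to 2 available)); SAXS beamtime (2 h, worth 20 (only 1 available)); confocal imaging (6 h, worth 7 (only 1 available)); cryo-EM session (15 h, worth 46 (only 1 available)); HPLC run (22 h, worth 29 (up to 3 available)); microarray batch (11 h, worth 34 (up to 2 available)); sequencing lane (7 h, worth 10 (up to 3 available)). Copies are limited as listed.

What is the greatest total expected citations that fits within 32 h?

2×flow-cytometry panel + 2×electrophysiology block + SAXS beamtime + confocal imaging uses 32 of the 32 h and totals 169.
Nothing else within 32 h beats 169.

169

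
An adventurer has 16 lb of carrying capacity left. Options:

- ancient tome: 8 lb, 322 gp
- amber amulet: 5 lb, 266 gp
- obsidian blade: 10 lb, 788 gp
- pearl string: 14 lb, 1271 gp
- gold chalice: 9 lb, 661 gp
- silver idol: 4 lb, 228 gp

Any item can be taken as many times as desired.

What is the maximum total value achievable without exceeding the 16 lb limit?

1271

Best packing: pearl string — 14 lb, 1271 total.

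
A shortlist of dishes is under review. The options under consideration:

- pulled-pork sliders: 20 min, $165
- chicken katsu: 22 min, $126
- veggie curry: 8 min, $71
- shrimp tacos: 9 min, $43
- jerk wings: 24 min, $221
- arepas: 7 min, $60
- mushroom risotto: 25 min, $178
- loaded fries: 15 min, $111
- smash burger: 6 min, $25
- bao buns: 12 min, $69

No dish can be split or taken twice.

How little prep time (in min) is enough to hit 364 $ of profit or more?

44

Look for the lowest-prep combination reaching 364.
Taking pulled-pork sliders + jerk wings gives 386 (≥ 364) for 44 min.
Any bundle with less than 44 min falls short of 364.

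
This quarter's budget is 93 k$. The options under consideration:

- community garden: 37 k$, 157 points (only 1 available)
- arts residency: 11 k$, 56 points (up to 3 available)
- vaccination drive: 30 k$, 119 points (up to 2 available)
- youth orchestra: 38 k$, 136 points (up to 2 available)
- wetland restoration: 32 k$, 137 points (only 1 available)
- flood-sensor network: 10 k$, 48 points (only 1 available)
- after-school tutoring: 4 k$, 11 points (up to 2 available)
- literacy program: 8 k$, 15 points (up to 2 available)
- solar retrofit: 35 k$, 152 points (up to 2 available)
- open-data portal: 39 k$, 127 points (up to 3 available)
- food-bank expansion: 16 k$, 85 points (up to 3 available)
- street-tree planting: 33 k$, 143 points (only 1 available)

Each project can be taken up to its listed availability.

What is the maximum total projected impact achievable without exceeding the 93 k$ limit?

The ratio ordering already packs tightly: 3×arts residency + flood-sensor network + 3×food-bank expansion, 91 k$, 471.
That's the maximum — no swap from here does better than 471.

471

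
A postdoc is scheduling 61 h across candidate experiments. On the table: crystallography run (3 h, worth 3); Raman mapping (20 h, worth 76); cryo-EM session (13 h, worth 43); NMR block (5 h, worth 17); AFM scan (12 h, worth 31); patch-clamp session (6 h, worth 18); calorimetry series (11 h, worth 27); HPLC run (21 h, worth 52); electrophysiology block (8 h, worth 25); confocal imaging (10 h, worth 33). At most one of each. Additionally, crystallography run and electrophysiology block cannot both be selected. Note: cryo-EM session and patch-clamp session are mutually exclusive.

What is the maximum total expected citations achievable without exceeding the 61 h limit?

Taking Raman mapping + cryo-EM session + NMR block + AFM scan + confocal imaging: 60 h used, 200 in expected citations.
Raman mapping + NMR block + AFM scan + patch-clamp session + electrophysiology block + confocal imaging matches that 200 at 61 h; no feasible combination exceeds it.

200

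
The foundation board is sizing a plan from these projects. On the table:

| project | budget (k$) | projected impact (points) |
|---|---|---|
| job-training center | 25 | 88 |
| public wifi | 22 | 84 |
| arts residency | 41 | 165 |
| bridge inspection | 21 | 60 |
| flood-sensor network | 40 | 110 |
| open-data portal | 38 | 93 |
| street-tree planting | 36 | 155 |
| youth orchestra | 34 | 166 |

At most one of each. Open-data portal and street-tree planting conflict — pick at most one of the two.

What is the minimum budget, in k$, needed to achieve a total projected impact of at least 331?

Look for the lowest-budget combination reaching 331.
arts residency + youth orchestra: 331 projected impact at 75 k$.
Any bundle with less than 75 k$ falls short of 331.

75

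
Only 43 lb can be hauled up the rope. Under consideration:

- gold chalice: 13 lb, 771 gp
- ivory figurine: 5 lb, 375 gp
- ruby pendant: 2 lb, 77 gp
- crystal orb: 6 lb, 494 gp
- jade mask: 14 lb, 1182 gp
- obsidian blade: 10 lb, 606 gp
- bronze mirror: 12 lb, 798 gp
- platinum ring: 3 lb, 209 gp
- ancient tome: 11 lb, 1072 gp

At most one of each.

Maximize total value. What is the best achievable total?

3546

The ratio heuristic lands on ivory figurine + ruby pendant + crystal orb + jade mask + platinum ring + ancient tome (3409) but leaves 2 lb idle.
Dropping ivory figurine and ruby pendant and platinum ring frees 10 lb; slotting in bronze mirror (12 lb) lifts the total to 3546 at 43 lb.
The closest alternative, ivory figurine + jade mask + obsidian blade + platinum ring + ancient tome, reaches only 3444.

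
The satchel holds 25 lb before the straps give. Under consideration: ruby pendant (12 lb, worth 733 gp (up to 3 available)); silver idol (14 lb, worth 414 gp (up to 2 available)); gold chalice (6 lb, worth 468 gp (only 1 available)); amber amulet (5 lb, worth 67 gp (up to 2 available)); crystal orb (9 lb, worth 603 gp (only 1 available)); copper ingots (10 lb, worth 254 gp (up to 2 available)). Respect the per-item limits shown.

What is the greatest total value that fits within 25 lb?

1466

A density-first pass picks gold chalice + crystal orb + copper ingots — 1325 at 25 lb.
Dropping gold chalice and crystal orb and copper ingots frees 25 lb; slotting in 2×ruby pendant (24 lb) lifts the total to 1466 at 24 lb.
No other feasible combination exceeds 1466.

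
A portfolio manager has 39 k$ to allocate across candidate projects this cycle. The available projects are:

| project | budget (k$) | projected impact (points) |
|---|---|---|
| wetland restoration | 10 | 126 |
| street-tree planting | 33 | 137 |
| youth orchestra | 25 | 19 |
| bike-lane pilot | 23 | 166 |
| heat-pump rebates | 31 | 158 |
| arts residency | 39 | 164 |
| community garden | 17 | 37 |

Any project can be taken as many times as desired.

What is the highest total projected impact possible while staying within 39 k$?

378

Density check — wetland restoration 12.60, bike-lane pilot 7.22, heat-pump rebates 5.10, arts residency 4.21 are the best per k$.
The ratio ordering already packs tightly: 3×wetland restoration, 30 k$, 378.
The spare 9 k$ is too small for any remaining project, and no exchange beats 378.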